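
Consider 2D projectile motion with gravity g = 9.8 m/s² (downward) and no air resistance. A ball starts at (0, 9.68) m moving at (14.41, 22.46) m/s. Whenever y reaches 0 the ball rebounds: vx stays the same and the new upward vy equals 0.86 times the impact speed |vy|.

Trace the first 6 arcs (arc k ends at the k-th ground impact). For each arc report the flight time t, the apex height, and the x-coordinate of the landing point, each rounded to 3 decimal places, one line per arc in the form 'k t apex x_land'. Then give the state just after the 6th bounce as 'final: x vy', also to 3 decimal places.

Arc 1: start y=9.680, vy=22.460 → t=4.980, apex=35.417, x_land=71.767, impact vy=-26.347
  bounce: vy ← 0.86·26.347 = 22.659
Arc 2: start y=0.000, vy=22.659 → t=4.624, apex=26.195, x_land=138.402, impact vy=-22.659
  bounce: vy ← 0.86·22.659 = 19.486
Arc 3: start y=0.000, vy=19.486 → t=3.977, apex=19.374, x_land=195.708, impact vy=-19.486
  bounce: vy ← 0.86·19.486 = 16.758
Arc 4: start y=0.000, vy=16.758 → t=3.420, apex=14.329, x_land=244.991, impact vy=-16.758
  bounce: vy ← 0.86·16.758 = 14.412
Arc 5: start y=0.000, vy=14.412 → t=2.941, apex=10.597, x_land=287.375, impact vy=-14.412
  bounce: vy ← 0.86·14.412 = 12.394
Arc 6: start y=0.000, vy=12.394 → t=2.529, apex=7.838, x_land=323.824, impact vy=-12.394
  bounce: vy ← 0.86·12.394 = 10.659

1 4.980 35.417 71.767
2 4.624 26.195 138.402
3 3.977 19.374 195.708
4 3.420 14.329 244.991
5 2.941 10.597 287.375
6 2.529 7.838 323.824
final: 323.824 10.659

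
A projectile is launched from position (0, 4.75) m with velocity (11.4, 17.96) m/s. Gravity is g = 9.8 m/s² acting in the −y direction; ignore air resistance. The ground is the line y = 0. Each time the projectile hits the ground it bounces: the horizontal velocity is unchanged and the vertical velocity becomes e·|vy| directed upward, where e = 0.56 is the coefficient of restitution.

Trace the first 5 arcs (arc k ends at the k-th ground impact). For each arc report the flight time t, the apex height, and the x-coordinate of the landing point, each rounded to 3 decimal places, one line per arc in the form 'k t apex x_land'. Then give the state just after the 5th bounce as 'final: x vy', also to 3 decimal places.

Arc 1: start y=4.750, vy=17.960 → t=3.913, apex=21.207, x_land=44.609, impact vy=-20.388
  bounce: vy ← 0.56·20.388 = 11.417
Arc 2: start y=0.000, vy=11.417 → t=2.330, apex=6.651, x_land=71.171, impact vy=-11.417
  bounce: vy ← 0.56·11.417 = 6.394
Arc 3: start y=0.000, vy=6.394 → t=1.305, apex=2.086, x_land=86.046, impact vy=-6.394
  bounce: vy ← 0.56·6.394 = 3.580
Arc 4: start y=0.000, vy=3.580 → t=0.731, apex=0.654, x_land=94.376, impact vy=-3.580
  bounce: vy ← 0.56·3.580 = 2.005
Arc 5: start y=0.000, vy=2.005 → t=0.409, apex=0.205, x_land=99.041, impact vy=-2.005
  bounce: vy ← 0.56·2.005 = 1.123

1 3.913 21.207 44.609
2 2.330 6.651 71.171
3 1.305 2.086 86.046
4 0.731 0.654 94.376
5 0.409 0.205 99.041
final: 99.041 1.123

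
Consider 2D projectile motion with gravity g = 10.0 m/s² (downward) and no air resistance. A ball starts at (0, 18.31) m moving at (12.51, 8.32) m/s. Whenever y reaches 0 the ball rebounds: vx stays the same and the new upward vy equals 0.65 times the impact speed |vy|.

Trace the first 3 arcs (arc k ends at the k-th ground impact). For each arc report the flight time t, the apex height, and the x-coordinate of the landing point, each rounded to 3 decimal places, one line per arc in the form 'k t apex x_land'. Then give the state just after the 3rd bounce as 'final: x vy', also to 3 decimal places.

Arc 1: start y=18.310, vy=8.320 → t=2.919, apex=21.771, x_land=36.513, impact vy=-20.867
  bounce: vy ← 0.65·20.867 = 13.563
Arc 2: start y=0.000, vy=13.563 → t=2.713, apex=9.198, x_land=70.448, impact vy=-13.563
  bounce: vy ← 0.65·13.563 = 8.816
Arc 3: start y=0.000, vy=8.816 → t=1.763, apex=3.886, x_land=92.506, impact vy=-8.816
  bounce: vy ← 0.65·8.816 = 5.731

1 2.919 21.771 36.513
2 2.713 9.198 70.448
3 1.763 3.886 92.506
final: 92.506 5.731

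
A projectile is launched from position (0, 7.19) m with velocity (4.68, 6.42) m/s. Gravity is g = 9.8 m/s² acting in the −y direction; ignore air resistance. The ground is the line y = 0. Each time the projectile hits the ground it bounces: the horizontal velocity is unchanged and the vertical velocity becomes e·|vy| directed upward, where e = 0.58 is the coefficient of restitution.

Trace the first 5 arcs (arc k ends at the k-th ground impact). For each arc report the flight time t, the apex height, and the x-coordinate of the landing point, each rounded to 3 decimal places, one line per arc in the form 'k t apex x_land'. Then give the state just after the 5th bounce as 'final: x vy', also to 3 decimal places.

Arc 1: start y=7.190, vy=6.420 → t=2.032, apex=9.293, x_land=9.511, impact vy=-13.496
  bounce: vy ← 0.58·13.496 = 7.828
Arc 2: start y=0.000, vy=7.828 → t=1.597, apex=3.126, x_land=16.987, impact vy=-7.828
  bounce: vy ← 0.58·7.828 = 4.540
Arc 3: start y=0.000, vy=4.540 → t=0.927, apex=1.052, x_land=21.323, impact vy=-4.540
  bounce: vy ← 0.58·4.540 = 2.633
Arc 4: start y=0.000, vy=2.633 → t=0.537, apex=0.354, x_land=23.838, impact vy=-2.633
  bounce: vy ← 0.58·2.633 = 1.527
Arc 5: start y=0.000, vy=1.527 → t=0.312, apex=0.119, x_land=25.297, impact vy=-1.527
  bounce: vy ← 0.58·1.527 = 0.886

1 2.032 9.293 9.511
2 1.597 3.126 16.987
3 0.927 1.052 21.323
4 0.537 0.354 23.838
5 0.312 0.119 25.297
final: 25.297 0.886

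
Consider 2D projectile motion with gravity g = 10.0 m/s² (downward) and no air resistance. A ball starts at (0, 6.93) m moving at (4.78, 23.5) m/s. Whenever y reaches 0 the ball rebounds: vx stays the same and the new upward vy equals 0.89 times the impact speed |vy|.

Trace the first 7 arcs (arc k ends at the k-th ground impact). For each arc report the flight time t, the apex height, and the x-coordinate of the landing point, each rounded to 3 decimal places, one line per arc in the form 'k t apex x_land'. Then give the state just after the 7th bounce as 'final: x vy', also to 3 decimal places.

Arc 1: start y=6.930, vy=23.500 → t=4.978, apex=34.543, x_land=23.797, impact vy=-26.284
  bounce: vy ← 0.89·26.284 = 23.393
Arc 2: start y=0.000, vy=23.393 → t=4.679, apex=27.361, x_land=46.160, impact vy=-23.393
  bounce: vy ← 0.89·23.393 = 20.820
Arc 3: start y=0.000, vy=20.820 → t=4.164, apex=21.673, x_land=66.064, impact vy=-20.820
  bounce: vy ← 0.89·20.820 = 18.529
Arc 4: start y=0.000, vy=18.529 → t=3.706, apex=17.167, x_land=83.778, impact vy=-18.529
  bounce: vy ← 0.89·18.529 = 16.491
Arc 5: start y=0.000, vy=16.491 → t=3.298, apex=13.598, x_land=99.543, impact vy=-16.491
  bounce: vy ← 0.89·16.491 = 14.677
Arc 6: start y=0.000, vy=14.677 → t=2.935, apex=10.771, x_land=113.575, impact vy=-14.677
  bounce: vy ← 0.89·14.677 = 13.063
Arc 7: start y=0.000, vy=13.063 → t=2.613, apex=8.532, x_land=126.063, impact vy=-13.063
  bounce: vy ← 0.89·13.063 = 11.626

1 4.978 34.543 23.797
2 4.679 27.361 46.160
3 4.164 21.673 66.064
4 3.706 17.167 83.778
5 3.298 13.598 99.543
6 2.935 10.771 113.575
7 2.613 8.532 126.063
final: 126.063 11.626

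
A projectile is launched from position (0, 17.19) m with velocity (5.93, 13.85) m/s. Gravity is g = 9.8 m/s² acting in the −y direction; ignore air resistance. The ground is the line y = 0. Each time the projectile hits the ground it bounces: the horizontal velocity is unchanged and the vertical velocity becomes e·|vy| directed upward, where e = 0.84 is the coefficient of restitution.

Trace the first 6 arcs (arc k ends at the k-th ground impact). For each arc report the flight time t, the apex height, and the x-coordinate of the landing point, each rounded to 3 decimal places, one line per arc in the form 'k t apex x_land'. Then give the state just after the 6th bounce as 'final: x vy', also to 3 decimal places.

1 3.760 26.977 22.295
2 3.942 19.035 45.670
3 3.311 13.431 65.306
4 2.781 9.477 81.799
5 2.336 6.687 95.654
6 1.963 4.718 107.292
final: 107.292 8.078

Arc 1: start y=17.190, vy=13.850 → t=3.760, apex=26.977, x_land=22.295, impact vy=-22.994
  bounce: vy ← 0.84·22.994 = 19.315
Arc 2: start y=0.000, vy=19.315 → t=3.942, apex=19.035, x_land=45.670, impact vy=-19.315
  bounce: vy ← 0.84·19.315 = 16.225
Arc 3: start y=0.000, vy=16.225 → t=3.311, apex=13.431, x_land=65.306, impact vy=-16.225
  bounce: vy ← 0.84·16.225 = 13.629
Arc 4: start y=0.000, vy=13.629 → t=2.781, apex=9.477, x_land=81.799, impact vy=-13.629
  bounce: vy ← 0.84·13.629 = 11.448
Arc 5: start y=0.000, vy=11.448 → t=2.336, apex=6.687, x_land=95.654, impact vy=-11.448
  bounce: vy ← 0.84·11.448 = 9.617
Arc 6: start y=0.000, vy=9.617 → t=1.963, apex=4.718, x_land=107.292, impact vy=-9.617
  bounce: vy ← 0.84·9.617 = 8.078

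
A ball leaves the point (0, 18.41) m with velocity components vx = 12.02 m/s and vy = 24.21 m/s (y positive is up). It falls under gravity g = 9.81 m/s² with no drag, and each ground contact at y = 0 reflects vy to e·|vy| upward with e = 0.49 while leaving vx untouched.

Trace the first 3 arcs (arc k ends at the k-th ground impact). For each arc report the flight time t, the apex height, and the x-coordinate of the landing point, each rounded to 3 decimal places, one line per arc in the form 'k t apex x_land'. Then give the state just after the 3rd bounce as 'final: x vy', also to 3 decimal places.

Arc 1: start y=18.410, vy=24.210 → t=5.605, apex=48.284, x_land=67.377, impact vy=-30.779
  bounce: vy ← 0.49·30.779 = 15.082
Arc 2: start y=0.000, vy=15.082 → t=3.075, apex=11.593, x_land=104.335, impact vy=-15.082
  bounce: vy ← 0.49·15.082 = 7.390
Arc 3: start y=0.000, vy=7.390 → t=1.507, apex=2.783, x_land=122.444, impact vy=-7.390
  bounce: vy ← 0.49·7.390 = 3.621

1 5.605 48.284 67.377
2 3.075 11.593 104.335
3 1.507 2.783 122.444
final: 122.444 3.621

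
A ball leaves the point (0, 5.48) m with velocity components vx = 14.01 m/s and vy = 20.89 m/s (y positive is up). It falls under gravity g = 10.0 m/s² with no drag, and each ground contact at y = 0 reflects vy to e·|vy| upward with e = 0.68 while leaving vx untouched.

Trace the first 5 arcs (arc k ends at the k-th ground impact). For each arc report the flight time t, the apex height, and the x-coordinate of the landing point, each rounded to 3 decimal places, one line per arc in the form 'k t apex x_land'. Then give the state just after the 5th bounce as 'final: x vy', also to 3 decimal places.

1 4.426 27.300 62.003
2 3.178 12.623 106.525
3 2.161 5.837 136.800
4 1.469 2.699 157.386
5 0.999 1.248 171.385
final: 171.385 3.397

Arc 1: start y=5.480, vy=20.890 → t=4.426, apex=27.300, x_land=62.003, impact vy=-23.366
  bounce: vy ← 0.68·23.366 = 15.889
Arc 2: start y=0.000, vy=15.889 → t=3.178, apex=12.623, x_land=106.525, impact vy=-15.889
  bounce: vy ← 0.68·15.889 = 10.805
Arc 3: start y=0.000, vy=10.805 → t=2.161, apex=5.837, x_land=136.800, impact vy=-10.805
  bounce: vy ← 0.68·10.805 = 7.347
Arc 4: start y=0.000, vy=7.347 → t=1.469, apex=2.699, x_land=157.386, impact vy=-7.347
  bounce: vy ← 0.68·7.347 = 4.996
Arc 5: start y=0.000, vy=4.996 → t=0.999, apex=1.248, x_land=171.385, impact vy=-4.996
  bounce: vy ← 0.68·4.996 = 3.397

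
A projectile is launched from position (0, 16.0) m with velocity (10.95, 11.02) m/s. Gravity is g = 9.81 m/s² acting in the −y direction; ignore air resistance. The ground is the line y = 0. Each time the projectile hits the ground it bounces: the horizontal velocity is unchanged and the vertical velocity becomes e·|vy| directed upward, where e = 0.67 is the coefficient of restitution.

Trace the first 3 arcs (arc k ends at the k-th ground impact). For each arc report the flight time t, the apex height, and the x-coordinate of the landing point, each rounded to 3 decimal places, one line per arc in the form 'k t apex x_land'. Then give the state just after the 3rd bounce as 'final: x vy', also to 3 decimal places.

Arc 1: start y=16.000, vy=11.020 → t=3.250, apex=22.190, x_land=35.591, impact vy=-20.865
  bounce: vy ← 0.67·20.865 = 13.980
Arc 2: start y=0.000, vy=13.980 → t=2.850, apex=9.961, x_land=66.799, impact vy=-13.980
  bounce: vy ← 0.67·13.980 = 9.366
Arc 3: start y=0.000, vy=9.366 → t=1.910, apex=4.471, x_land=87.709, impact vy=-9.366
  bounce: vy ← 0.67·9.366 = 6.276

1 3.250 22.190 35.591
2 2.850 9.961 66.799
3 1.910 4.471 87.709
final: 87.709 6.276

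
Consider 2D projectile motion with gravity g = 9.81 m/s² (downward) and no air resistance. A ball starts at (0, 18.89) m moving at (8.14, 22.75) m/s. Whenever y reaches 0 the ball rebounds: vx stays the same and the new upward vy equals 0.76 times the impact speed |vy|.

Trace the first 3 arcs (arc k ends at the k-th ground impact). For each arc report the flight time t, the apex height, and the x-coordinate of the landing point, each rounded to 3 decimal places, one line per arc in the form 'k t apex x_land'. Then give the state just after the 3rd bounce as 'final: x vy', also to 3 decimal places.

Arc 1: start y=18.890, vy=22.750 → t=5.357, apex=45.269, x_land=43.606, impact vy=-29.802
  bounce: vy ← 0.76·29.802 = 22.650
Arc 2: start y=0.000, vy=22.650 → t=4.618, apex=26.148, x_land=81.194, impact vy=-22.650
  bounce: vy ← 0.76·22.650 = 17.214
Arc 3: start y=0.000, vy=17.214 → t=3.509, apex=15.103, x_land=109.761, impact vy=-17.214
  bounce: vy ← 0.76·17.214 = 13.083

1 5.357 45.269 43.606
2 4.618 26.148 81.194
3 3.509 15.103 109.761
final: 109.761 13.083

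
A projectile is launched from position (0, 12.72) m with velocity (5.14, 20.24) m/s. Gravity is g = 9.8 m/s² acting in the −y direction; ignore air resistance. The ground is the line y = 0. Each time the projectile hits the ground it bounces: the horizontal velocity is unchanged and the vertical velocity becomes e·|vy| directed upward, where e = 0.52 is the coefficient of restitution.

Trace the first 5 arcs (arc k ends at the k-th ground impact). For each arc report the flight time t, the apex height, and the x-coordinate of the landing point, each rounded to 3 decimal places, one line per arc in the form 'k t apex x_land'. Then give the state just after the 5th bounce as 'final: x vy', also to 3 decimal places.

Arc 1: start y=12.720, vy=20.240 → t=4.685, apex=33.621, x_land=24.080, impact vy=-25.670
  bounce: vy ← 0.52·25.670 = 13.349
Arc 2: start y=0.000, vy=13.349 → t=2.724, apex=9.091, x_land=38.082, impact vy=-13.349
  bounce: vy ← 0.52·13.349 = 6.941
Arc 3: start y=0.000, vy=6.941 → t=1.417, apex=2.458, x_land=45.363, impact vy=-6.941
  bounce: vy ← 0.52·6.941 = 3.609
Arc 4: start y=0.000, vy=3.609 → t=0.737, apex=0.665, x_land=49.149, impact vy=-3.609
  bounce: vy ← 0.52·3.609 = 1.877
Arc 5: start y=0.000, vy=1.877 → t=0.383, apex=0.180, x_land=51.118, impact vy=-1.877
  bounce: vy ← 0.52·1.877 = 0.976

1 4.685 33.621 24.080
2 2.724 9.091 38.082
3 1.417 2.458 45.363
4 0.737 0.665 49.149
5 0.383 0.180 51.118
final: 51.118 0.976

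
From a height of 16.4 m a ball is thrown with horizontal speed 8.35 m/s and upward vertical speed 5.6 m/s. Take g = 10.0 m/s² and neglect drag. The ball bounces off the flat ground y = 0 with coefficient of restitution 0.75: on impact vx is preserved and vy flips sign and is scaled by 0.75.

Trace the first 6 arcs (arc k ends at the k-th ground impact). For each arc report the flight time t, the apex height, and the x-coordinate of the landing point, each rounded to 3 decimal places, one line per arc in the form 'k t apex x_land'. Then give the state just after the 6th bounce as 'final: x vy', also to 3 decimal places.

1 2.456 17.968 20.505
2 2.844 10.107 44.248
3 2.133 5.685 62.056
4 1.599 3.198 75.411
5 1.200 1.799 85.428
6 0.900 1.012 92.941
final: 92.941 3.374

Arc 1: start y=16.400, vy=5.600 → t=2.456, apex=17.968, x_land=20.505, impact vy=-18.957
  bounce: vy ← 0.75·18.957 = 14.218
Arc 2: start y=0.000, vy=14.218 → t=2.844, apex=10.107, x_land=44.248, impact vy=-14.218
  bounce: vy ← 0.75·14.218 = 10.663
Arc 3: start y=0.000, vy=10.663 → t=2.133, apex=5.685, x_land=62.056, impact vy=-10.663
  bounce: vy ← 0.75·10.663 = 7.997
Arc 4: start y=0.000, vy=7.997 → t=1.599, apex=3.198, x_land=75.411, impact vy=-7.997
  bounce: vy ← 0.75·7.997 = 5.998
Arc 5: start y=0.000, vy=5.998 → t=1.200, apex=1.799, x_land=85.428, impact vy=-5.998
  bounce: vy ← 0.75·5.998 = 4.499
Arc 6: start y=0.000, vy=4.499 → t=0.900, apex=1.012, x_land=92.941, impact vy=-4.499
  bounce: vy ← 0.75·4.499 = 3.374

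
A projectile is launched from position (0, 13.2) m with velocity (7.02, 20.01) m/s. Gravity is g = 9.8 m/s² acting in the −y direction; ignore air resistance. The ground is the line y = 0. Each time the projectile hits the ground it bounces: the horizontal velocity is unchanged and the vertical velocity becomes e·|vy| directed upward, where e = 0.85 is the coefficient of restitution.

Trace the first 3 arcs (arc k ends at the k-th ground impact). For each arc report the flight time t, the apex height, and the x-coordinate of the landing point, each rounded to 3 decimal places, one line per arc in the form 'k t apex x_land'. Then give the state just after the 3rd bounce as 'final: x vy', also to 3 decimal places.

1 4.662 33.629 32.724
2 4.454 24.297 63.988
3 3.786 17.554 90.562
final: 90.562 15.767

Arc 1: start y=13.200, vy=20.010 → t=4.662, apex=33.629, x_land=32.724, impact vy=-25.673
  bounce: vy ← 0.85·25.673 = 21.822
Arc 2: start y=0.000, vy=21.822 → t=4.454, apex=24.297, x_land=63.988, impact vy=-21.822
  bounce: vy ← 0.85·21.822 = 18.549
Arc 3: start y=0.000, vy=18.549 → t=3.786, apex=17.554, x_land=90.562, impact vy=-18.549
  bounce: vy ← 0.85·18.549 = 15.767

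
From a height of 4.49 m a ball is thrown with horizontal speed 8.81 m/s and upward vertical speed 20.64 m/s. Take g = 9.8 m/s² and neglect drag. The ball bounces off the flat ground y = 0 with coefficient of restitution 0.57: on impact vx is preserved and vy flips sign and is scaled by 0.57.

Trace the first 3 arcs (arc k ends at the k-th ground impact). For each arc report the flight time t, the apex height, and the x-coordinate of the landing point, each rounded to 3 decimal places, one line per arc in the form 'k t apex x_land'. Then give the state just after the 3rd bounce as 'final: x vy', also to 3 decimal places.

Arc 1: start y=4.490, vy=20.640 → t=4.420, apex=26.225, x_land=38.936, impact vy=-22.672
  bounce: vy ← 0.57·22.672 = 12.923
Arc 2: start y=0.000, vy=12.923 → t=2.637, apex=8.521, x_land=62.171, impact vy=-12.923
  bounce: vy ← 0.57·12.923 = 7.366
Arc 3: start y=0.000, vy=7.366 → t=1.503, apex=2.768, x_land=75.415, impact vy=-7.366
  bounce: vy ← 0.57·7.366 = 4.199

1 4.420 26.225 38.936
2 2.637 8.521 62.171
3 1.503 2.768 75.415
final: 75.415 4.199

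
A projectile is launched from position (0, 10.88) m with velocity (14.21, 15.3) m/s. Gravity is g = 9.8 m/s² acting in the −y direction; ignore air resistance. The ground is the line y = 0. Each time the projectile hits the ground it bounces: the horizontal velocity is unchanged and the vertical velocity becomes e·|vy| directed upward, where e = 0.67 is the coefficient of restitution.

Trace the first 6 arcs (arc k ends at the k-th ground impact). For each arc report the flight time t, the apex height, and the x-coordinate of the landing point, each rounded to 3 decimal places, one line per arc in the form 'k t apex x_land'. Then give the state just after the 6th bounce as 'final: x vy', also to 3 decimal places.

Arc 1: start y=10.880, vy=15.300 → t=3.719, apex=22.823, x_land=52.853, impact vy=-21.150
  bounce: vy ← 0.67·21.150 = 14.171
Arc 2: start y=0.000, vy=14.171 → t=2.892, apex=10.245, x_land=93.948, impact vy=-14.171
  bounce: vy ← 0.67·14.171 = 9.494
Arc 3: start y=0.000, vy=9.494 → t=1.938, apex=4.599, x_land=121.482, impact vy=-9.494
  bounce: vy ← 0.67·9.494 = 6.361
Arc 4: start y=0.000, vy=6.361 → t=1.298, apex=2.065, x_land=139.930, impact vy=-6.361
  bounce: vy ← 0.67·6.361 = 4.262
Arc 5: start y=0.000, vy=4.262 → t=0.870, apex=0.927, x_land=152.289, impact vy=-4.262
  bounce: vy ← 0.67·4.262 = 2.856
Arc 6: start y=0.000, vy=2.856 → t=0.583, apex=0.416, x_land=160.571, impact vy=-2.856
  bounce: vy ← 0.67·2.856 = 1.913

1 3.719 22.823 52.853
2 2.892 10.245 93.948
3 1.938 4.599 121.482
4 1.298 2.065 139.930
5 0.870 0.927 152.289
6 0.583 0.416 160.571
final: 160.571 1.913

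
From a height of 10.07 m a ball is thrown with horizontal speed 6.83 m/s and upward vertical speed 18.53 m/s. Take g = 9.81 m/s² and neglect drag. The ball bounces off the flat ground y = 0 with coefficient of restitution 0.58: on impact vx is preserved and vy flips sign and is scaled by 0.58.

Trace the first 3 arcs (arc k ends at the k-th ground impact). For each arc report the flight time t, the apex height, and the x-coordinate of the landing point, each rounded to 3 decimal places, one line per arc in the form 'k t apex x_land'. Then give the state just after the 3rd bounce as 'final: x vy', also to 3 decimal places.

1 4.260 27.571 29.094
2 2.750 9.275 47.878
3 1.595 3.120 58.772
final: 58.772 4.538

Arc 1: start y=10.070, vy=18.530 → t=4.260, apex=27.571, x_land=29.094, impact vy=-23.258
  bounce: vy ← 0.58·23.258 = 13.490
Arc 2: start y=0.000, vy=13.490 → t=2.750, apex=9.275, x_land=47.878, impact vy=-13.490
  bounce: vy ← 0.58·13.490 = 7.824
Arc 3: start y=0.000, vy=7.824 → t=1.595, apex=3.120, x_land=58.772, impact vy=-7.824
  bounce: vy ← 0.58·7.824 = 4.538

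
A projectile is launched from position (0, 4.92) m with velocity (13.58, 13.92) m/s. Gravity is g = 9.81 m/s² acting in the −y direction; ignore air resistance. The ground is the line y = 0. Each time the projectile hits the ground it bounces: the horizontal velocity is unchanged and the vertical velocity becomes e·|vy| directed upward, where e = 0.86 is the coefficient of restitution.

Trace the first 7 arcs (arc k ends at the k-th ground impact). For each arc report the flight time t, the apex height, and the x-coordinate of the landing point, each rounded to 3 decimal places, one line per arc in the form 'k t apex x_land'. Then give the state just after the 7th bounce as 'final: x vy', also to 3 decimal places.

Arc 1: start y=4.920, vy=13.920 → t=3.156, apex=14.796, x_land=42.855, impact vy=-17.038
  bounce: vy ← 0.86·17.038 = 14.653
Arc 2: start y=0.000, vy=14.653 → t=2.987, apex=10.943, x_land=83.423, impact vy=-14.653
  bounce: vy ← 0.86·14.653 = 12.601
Arc 3: start y=0.000, vy=12.601 → t=2.569, apex=8.094, x_land=118.311, impact vy=-12.601
  bounce: vy ← 0.86·12.601 = 10.837
Arc 4: start y=0.000, vy=10.837 → t=2.209, apex=5.986, x_land=148.315, impact vy=-10.837
  bounce: vy ← 0.86·10.837 = 9.320
Arc 5: start y=0.000, vy=9.320 → t=1.900, apex=4.427, x_land=174.118, impact vy=-9.320
  bounce: vy ← 0.86·9.320 = 8.015
Arc 6: start y=0.000, vy=8.015 → t=1.634, apex=3.274, x_land=196.309, impact vy=-8.015
  bounce: vy ← 0.86·8.015 = 6.893
Arc 7: start y=0.000, vy=6.893 → t=1.405, apex=2.422, x_land=215.393, impact vy=-6.893
  bounce: vy ← 0.86·6.893 = 5.928

1 3.156 14.796 42.855
2 2.987 10.943 83.423
3 2.569 8.094 118.311
4 2.209 5.986 148.315
5 1.900 4.427 174.118
6 1.634 3.274 196.309
7 1.405 2.422 215.393
final: 215.393 5.928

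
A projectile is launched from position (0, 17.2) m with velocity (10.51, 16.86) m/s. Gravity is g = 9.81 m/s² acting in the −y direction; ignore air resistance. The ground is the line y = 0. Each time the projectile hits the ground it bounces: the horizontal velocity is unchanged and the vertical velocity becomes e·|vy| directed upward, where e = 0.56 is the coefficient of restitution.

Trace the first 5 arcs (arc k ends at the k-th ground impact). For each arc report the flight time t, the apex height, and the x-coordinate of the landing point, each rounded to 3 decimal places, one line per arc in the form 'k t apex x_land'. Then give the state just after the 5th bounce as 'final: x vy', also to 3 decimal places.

Arc 1: start y=17.200, vy=16.860 → t=4.260, apex=31.688, x_land=44.777, impact vy=-24.934
  bounce: vy ← 0.56·24.934 = 13.963
Arc 2: start y=0.000, vy=13.963 → t=2.847, apex=9.937, x_land=74.696, impact vy=-13.963
  bounce: vy ← 0.56·13.963 = 7.819
Arc 3: start y=0.000, vy=7.819 → t=1.594, apex=3.116, x_land=91.451, impact vy=-7.819
  bounce: vy ← 0.56·7.819 = 4.379
Arc 4: start y=0.000, vy=4.379 → t=0.893, apex=0.977, x_land=100.833, impact vy=-4.379
  bounce: vy ← 0.56·4.379 = 2.452
Arc 5: start y=0.000, vy=2.452 → t=0.500, apex=0.306, x_land=106.088, impact vy=-2.452
  bounce: vy ← 0.56·2.452 = 1.373

1 4.260 31.688 44.777
2 2.847 9.937 74.696
3 1.594 3.116 91.451
4 0.893 0.977 100.833
5 0.500 0.306 106.088
final: 106.088 1.373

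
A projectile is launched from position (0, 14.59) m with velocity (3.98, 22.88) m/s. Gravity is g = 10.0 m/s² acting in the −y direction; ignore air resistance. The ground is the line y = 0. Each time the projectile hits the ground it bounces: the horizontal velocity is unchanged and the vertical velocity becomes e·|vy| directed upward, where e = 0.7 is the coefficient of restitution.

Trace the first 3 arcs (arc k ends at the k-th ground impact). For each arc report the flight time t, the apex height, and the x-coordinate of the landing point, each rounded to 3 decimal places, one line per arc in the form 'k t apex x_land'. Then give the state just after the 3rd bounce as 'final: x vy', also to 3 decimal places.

1 5.143 40.765 20.470
2 3.997 19.975 36.380
3 2.798 9.788 47.517
final: 47.517 9.794

Arc 1: start y=14.590, vy=22.880 → t=5.143, apex=40.765, x_land=20.470, impact vy=-28.553
  bounce: vy ← 0.7·28.553 = 19.987
Arc 2: start y=0.000, vy=19.987 → t=3.997, apex=19.975, x_land=36.380, impact vy=-19.987
  bounce: vy ← 0.7·19.987 = 13.991
Arc 3: start y=0.000, vy=13.991 → t=2.798, apex=9.788, x_land=47.517, impact vy=-13.991
  bounce: vy ← 0.7·13.991 = 9.794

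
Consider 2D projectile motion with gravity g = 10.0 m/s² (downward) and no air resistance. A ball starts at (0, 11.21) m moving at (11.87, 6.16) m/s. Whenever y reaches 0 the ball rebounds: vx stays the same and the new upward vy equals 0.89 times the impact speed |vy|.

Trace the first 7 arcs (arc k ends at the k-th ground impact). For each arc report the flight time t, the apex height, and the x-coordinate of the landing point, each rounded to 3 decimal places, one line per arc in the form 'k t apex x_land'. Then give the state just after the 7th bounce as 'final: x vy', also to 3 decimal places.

Arc 1: start y=11.210, vy=6.160 → t=2.235, apex=13.107, x_land=26.531, impact vy=-16.191
  bounce: vy ← 0.89·16.191 = 14.410
Arc 2: start y=0.000, vy=14.410 → t=2.882, apex=10.382, x_land=60.740, impact vy=-14.410
  bounce: vy ← 0.89·14.410 = 12.825
Arc 3: start y=0.000, vy=12.825 → t=2.565, apex=8.224, x_land=91.186, impact vy=-12.825
  bounce: vy ← 0.89·12.825 = 11.414
Arc 4: start y=0.000, vy=11.414 → t=2.283, apex=6.514, x_land=118.283, impact vy=-11.414
  bounce: vy ← 0.89·11.414 = 10.159
Arc 5: start y=0.000, vy=10.159 → t=2.032, apex=5.160, x_land=142.399, impact vy=-10.159
  bounce: vy ← 0.89·10.159 = 9.041
Arc 6: start y=0.000, vy=9.041 → t=1.808, apex=4.087, x_land=163.863, impact vy=-9.041
  bounce: vy ← 0.89·9.041 = 8.047
Arc 7: start y=0.000, vy=8.047 → t=1.609, apex=3.237, x_land=182.965, impact vy=-8.047
  bounce: vy ← 0.89·8.047 = 7.161

1 2.235 13.107 26.531
2 2.882 10.382 60.740
3 2.565 8.224 91.186
4 2.283 6.514 118.283
5 2.032 5.160 142.399
6 1.808 4.087 163.863
7 1.609 3.237 182.965
final: 182.965 7.161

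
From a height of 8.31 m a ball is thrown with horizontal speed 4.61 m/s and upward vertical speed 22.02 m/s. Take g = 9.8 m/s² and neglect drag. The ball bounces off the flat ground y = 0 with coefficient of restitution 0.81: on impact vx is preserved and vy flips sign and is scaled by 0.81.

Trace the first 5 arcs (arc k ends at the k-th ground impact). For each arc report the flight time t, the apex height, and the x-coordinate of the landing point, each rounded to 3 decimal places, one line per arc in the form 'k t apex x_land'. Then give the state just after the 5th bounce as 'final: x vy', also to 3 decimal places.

1 4.844 33.049 22.331
2 4.207 21.683 41.726
3 3.408 14.226 57.436
4 2.760 9.334 70.161
5 2.236 6.124 80.469
final: 80.469 8.874

Arc 1: start y=8.310, vy=22.020 → t=4.844, apex=33.049, x_land=22.331, impact vy=-25.451
  bounce: vy ← 0.81·25.451 = 20.615
Arc 2: start y=0.000, vy=20.615 → t=4.207, apex=21.683, x_land=41.726, impact vy=-20.615
  bounce: vy ← 0.81·20.615 = 16.698
Arc 3: start y=0.000, vy=16.698 → t=3.408, apex=14.226, x_land=57.436, impact vy=-16.698
  bounce: vy ← 0.81·16.698 = 13.526
Arc 4: start y=0.000, vy=13.526 → t=2.760, apex=9.334, x_land=70.161, impact vy=-13.526
  bounce: vy ← 0.81·13.526 = 10.956
Arc 5: start y=0.000, vy=10.956 → t=2.236, apex=6.124, x_land=80.469, impact vy=-10.956
  bounce: vy ← 0.81·10.956 = 8.874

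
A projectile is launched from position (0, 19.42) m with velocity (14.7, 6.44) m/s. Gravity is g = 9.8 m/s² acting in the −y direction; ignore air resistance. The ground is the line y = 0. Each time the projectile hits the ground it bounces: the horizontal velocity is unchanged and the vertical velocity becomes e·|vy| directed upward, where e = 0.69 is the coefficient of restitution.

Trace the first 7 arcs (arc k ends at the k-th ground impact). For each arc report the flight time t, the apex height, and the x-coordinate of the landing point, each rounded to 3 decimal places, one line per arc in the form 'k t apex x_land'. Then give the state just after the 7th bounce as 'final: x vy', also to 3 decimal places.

Arc 1: start y=19.420, vy=6.440 → t=2.754, apex=21.536, x_land=40.478, impact vy=-20.545
  bounce: vy ← 0.69·20.545 = 14.176
Arc 2: start y=0.000, vy=14.176 → t=2.893, apex=10.253, x_land=83.006, impact vy=-14.176
  bounce: vy ← 0.69·14.176 = 9.782
Arc 3: start y=0.000, vy=9.782 → t=1.996, apex=4.882, x_land=112.351, impact vy=-9.782
  bounce: vy ← 0.69·9.782 = 6.749
Arc 4: start y=0.000, vy=6.749 → t=1.377, apex=2.324, x_land=132.599, impact vy=-6.749
  bounce: vy ← 0.69·6.749 = 4.657
Arc 5: start y=0.000, vy=4.657 → t=0.950, apex=1.107, x_land=146.570, impact vy=-4.657
  bounce: vy ← 0.69·4.657 = 3.213
Arc 6: start y=0.000, vy=3.213 → t=0.656, apex=0.527, x_land=156.210, impact vy=-3.213
  bounce: vy ← 0.69·3.213 = 2.217
Arc 7: start y=0.000, vy=2.217 → t=0.452, apex=0.251, x_land=162.862, impact vy=-2.217
  bounce: vy ← 0.69·2.217 = 1.530

1 2.754 21.536 40.478
2 2.893 10.253 83.006
3 1.996 4.882 112.351
4 1.377 2.324 132.599
5 0.950 1.107 146.570
6 0.656 0.527 156.210
7 0.452 0.251 162.862
final: 162.862 1.530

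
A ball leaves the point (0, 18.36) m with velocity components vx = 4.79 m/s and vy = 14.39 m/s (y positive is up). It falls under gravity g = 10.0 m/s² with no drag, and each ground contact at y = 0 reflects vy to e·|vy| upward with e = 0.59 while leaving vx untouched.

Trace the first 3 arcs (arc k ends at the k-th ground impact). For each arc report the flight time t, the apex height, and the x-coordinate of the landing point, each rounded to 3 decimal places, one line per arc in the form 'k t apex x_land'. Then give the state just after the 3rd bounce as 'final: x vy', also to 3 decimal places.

Arc 1: start y=18.360, vy=14.390 → t=3.835, apex=28.714, x_land=18.372, impact vy=-23.964
  bounce: vy ← 0.59·23.964 = 14.139
Arc 2: start y=0.000, vy=14.139 → t=2.828, apex=9.995, x_land=31.916, impact vy=-14.139
  bounce: vy ← 0.59·14.139 = 8.342
Arc 3: start y=0.000, vy=8.342 → t=1.668, apex=3.479, x_land=39.908, impact vy=-8.342
  bounce: vy ← 0.59·8.342 = 4.922

1 3.835 28.714 18.372
2 2.828 9.995 31.916
3 1.668 3.479 39.908
final: 39.908 4.922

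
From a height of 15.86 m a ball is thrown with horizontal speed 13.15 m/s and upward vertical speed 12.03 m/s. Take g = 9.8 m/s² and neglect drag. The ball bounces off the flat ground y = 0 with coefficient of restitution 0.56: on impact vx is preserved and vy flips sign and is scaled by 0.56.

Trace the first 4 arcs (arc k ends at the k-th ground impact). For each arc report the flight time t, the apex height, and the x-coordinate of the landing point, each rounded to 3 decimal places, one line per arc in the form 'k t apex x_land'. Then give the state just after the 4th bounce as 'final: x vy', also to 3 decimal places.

1 3.406 23.244 44.783
2 2.439 7.289 76.860
3 1.366 2.286 94.823
4 0.765 0.717 104.883
final: 104.883 2.099

Arc 1: start y=15.860, vy=12.030 → t=3.406, apex=23.244, x_land=44.783, impact vy=-21.344
  bounce: vy ← 0.56·21.344 = 11.953
Arc 2: start y=0.000, vy=11.953 → t=2.439, apex=7.289, x_land=76.860, impact vy=-11.953
  bounce: vy ← 0.56·11.953 = 6.694
Arc 3: start y=0.000, vy=6.694 → t=1.366, apex=2.286, x_land=94.823, impact vy=-6.694
  bounce: vy ← 0.56·6.694 = 3.748
Arc 4: start y=0.000, vy=3.748 → t=0.765, apex=0.717, x_land=104.883, impact vy=-3.748
  bounce: vy ← 0.56·3.748 = 2.099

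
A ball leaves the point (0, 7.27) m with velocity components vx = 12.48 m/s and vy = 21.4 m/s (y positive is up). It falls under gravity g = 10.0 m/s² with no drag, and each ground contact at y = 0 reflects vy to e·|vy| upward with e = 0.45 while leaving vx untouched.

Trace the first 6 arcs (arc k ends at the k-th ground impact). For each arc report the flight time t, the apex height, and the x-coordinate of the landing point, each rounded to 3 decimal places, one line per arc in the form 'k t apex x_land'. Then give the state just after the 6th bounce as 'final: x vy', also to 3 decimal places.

Arc 1: start y=7.270, vy=21.400 → t=4.596, apex=30.168, x_land=57.362, impact vy=-24.563
  bounce: vy ← 0.45·24.563 = 11.054
Arc 2: start y=0.000, vy=11.054 → t=2.211, apex=6.109, x_land=84.952, impact vy=-11.054
  bounce: vy ← 0.45·11.054 = 4.974
Arc 3: start y=0.000, vy=4.974 → t=0.995, apex=1.237, x_land=97.367, impact vy=-4.974
  bounce: vy ← 0.45·4.974 = 2.238
Arc 4: start y=0.000, vy=2.238 → t=0.448, apex=0.251, x_land=102.954, impact vy=-2.238
  bounce: vy ← 0.45·2.238 = 1.007
Arc 5: start y=0.000, vy=1.007 → t=0.201, apex=0.051, x_land=105.468, impact vy=-1.007
  bounce: vy ← 0.45·1.007 = 0.453
Arc 6: start y=0.000, vy=0.453 → t=0.091, apex=0.010, x_land=106.600, impact vy=-0.453
  bounce: vy ← 0.45·0.453 = 0.204

1 4.596 30.168 57.362
2 2.211 6.109 84.952
3 0.995 1.237 97.367
4 0.448 0.251 102.954
5 0.201 0.051 105.468
6 0.091 0.010 106.600
final: 106.600 0.204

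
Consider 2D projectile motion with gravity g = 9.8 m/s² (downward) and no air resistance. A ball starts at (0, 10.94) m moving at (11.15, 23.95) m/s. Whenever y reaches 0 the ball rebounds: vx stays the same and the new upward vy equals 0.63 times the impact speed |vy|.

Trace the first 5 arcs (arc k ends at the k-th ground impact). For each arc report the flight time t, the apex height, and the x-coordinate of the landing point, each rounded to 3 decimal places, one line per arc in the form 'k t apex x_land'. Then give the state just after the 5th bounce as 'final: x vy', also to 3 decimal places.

Arc 1: start y=10.940, vy=23.950 → t=5.308, apex=40.205, x_land=59.188, impact vy=-28.072
  bounce: vy ← 0.63·28.072 = 17.685
Arc 2: start y=0.000, vy=17.685 → t=3.609, apex=15.958, x_land=99.431, impact vy=-17.685
  bounce: vy ← 0.63·17.685 = 11.142
Arc 3: start y=0.000, vy=11.142 → t=2.274, apex=6.334, x_land=124.784, impact vy=-11.142
  bounce: vy ← 0.63·11.142 = 7.019
Arc 4: start y=0.000, vy=7.019 → t=1.433, apex=2.514, x_land=140.757, impact vy=-7.019
  bounce: vy ← 0.63·7.019 = 4.422
Arc 5: start y=0.000, vy=4.422 → t=0.902, apex=0.998, x_land=150.819, impact vy=-4.422
  bounce: vy ← 0.63·4.422 = 2.786

1 5.308 40.205 59.188
2 3.609 15.958 99.431
3 2.274 6.334 124.784
4 1.433 2.514 140.757
5 0.902 0.998 150.819
final: 150.819 2.786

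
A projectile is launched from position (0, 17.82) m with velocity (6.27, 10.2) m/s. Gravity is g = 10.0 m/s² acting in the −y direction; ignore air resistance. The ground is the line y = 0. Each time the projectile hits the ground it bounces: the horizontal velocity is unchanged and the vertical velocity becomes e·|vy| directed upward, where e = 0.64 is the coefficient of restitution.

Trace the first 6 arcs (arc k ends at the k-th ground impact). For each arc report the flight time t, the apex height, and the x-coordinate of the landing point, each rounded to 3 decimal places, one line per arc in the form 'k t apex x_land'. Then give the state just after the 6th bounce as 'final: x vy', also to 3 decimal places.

1 3.166 23.022 19.849
2 2.747 9.430 37.071
3 1.758 3.862 48.092
4 1.125 1.582 55.146
5 0.720 0.648 59.661
6 0.461 0.265 62.550
final: 62.550 1.475

Arc 1: start y=17.820, vy=10.200 → t=3.166, apex=23.022, x_land=19.849, impact vy=-21.458
  bounce: vy ← 0.64·21.458 = 13.733
Arc 2: start y=0.000, vy=13.733 → t=2.747, apex=9.430, x_land=37.071, impact vy=-13.733
  bounce: vy ← 0.64·13.733 = 8.789
Arc 3: start y=0.000, vy=8.789 → t=1.758, apex=3.862, x_land=48.092, impact vy=-8.789
  bounce: vy ← 0.64·8.789 = 5.625
Arc 4: start y=0.000, vy=5.625 → t=1.125, apex=1.582, x_land=55.146, impact vy=-5.625
  bounce: vy ← 0.64·5.625 = 3.600
Arc 5: start y=0.000, vy=3.600 → t=0.720, apex=0.648, x_land=59.661, impact vy=-3.600
  bounce: vy ← 0.64·3.600 = 2.304
Arc 6: start y=0.000, vy=2.304 → t=0.461, apex=0.265, x_land=62.550, impact vy=-2.304
  bounce: vy ← 0.64·2.304 = 1.475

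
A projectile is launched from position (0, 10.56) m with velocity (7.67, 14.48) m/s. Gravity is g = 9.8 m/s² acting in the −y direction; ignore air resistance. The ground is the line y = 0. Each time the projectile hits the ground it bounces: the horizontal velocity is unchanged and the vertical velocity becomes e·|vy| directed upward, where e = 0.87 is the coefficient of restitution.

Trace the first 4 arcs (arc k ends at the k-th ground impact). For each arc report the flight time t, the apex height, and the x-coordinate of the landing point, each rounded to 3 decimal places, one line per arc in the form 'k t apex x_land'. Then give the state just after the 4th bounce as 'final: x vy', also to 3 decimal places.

1 3.560 21.257 27.308
2 3.624 16.090 55.106
3 3.153 12.178 79.289
4 2.743 9.218 100.329
final: 100.329 11.694

Arc 1: start y=10.560, vy=14.480 → t=3.560, apex=21.257, x_land=27.308, impact vy=-20.412
  bounce: vy ← 0.87·20.412 = 17.758
Arc 2: start y=0.000, vy=17.758 → t=3.624, apex=16.090, x_land=55.106, impact vy=-17.758
  bounce: vy ← 0.87·17.758 = 15.450
Arc 3: start y=0.000, vy=15.450 → t=3.153, apex=12.178, x_land=79.289, impact vy=-15.450
  bounce: vy ← 0.87·15.450 = 13.441
Arc 4: start y=0.000, vy=13.441 → t=2.743, apex=9.218, x_land=100.329, impact vy=-13.441
  bounce: vy ← 0.87·13.441 = 11.694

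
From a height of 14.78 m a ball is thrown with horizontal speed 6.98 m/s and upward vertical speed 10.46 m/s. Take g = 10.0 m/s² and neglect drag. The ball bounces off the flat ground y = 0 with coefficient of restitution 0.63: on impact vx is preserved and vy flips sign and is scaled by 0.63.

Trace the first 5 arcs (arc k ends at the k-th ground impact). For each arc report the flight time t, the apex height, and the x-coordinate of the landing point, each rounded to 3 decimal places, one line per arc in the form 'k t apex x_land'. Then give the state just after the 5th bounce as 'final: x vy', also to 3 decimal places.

Arc 1: start y=14.780, vy=10.460 → t=3.058, apex=20.251, x_land=21.348, impact vy=-20.125
  bounce: vy ← 0.63·20.125 = 12.679
Arc 2: start y=0.000, vy=12.679 → t=2.536, apex=8.037, x_land=39.048, impact vy=-12.679
  bounce: vy ← 0.63·12.679 = 7.988
Arc 3: start y=0.000, vy=7.988 → t=1.598, apex=3.190, x_land=50.198, impact vy=-7.988
  bounce: vy ← 0.63·7.988 = 5.032
Arc 4: start y=0.000, vy=5.032 → t=1.006, apex=1.266, x_land=57.223, impact vy=-5.032
  bounce: vy ← 0.63·5.032 = 3.170
Arc 5: start y=0.000, vy=3.170 → t=0.634, apex=0.503, x_land=61.649, impact vy=-3.170
  bounce: vy ← 0.63·3.170 = 1.997

1 3.058 20.251 21.348
2 2.536 8.037 39.048
3 1.598 3.190 50.198
4 1.006 1.266 57.223
5 0.634 0.503 61.649
final: 61.649 1.997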